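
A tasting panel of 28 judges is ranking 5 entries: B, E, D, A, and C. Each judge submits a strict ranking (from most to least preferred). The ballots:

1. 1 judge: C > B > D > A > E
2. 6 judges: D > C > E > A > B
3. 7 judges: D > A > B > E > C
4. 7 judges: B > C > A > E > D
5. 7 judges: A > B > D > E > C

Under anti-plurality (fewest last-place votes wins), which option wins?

A

Last-place votes: B 6, E 1, D 7, A 0, C 14.
A is ranked last by the fewest voters, so A wins.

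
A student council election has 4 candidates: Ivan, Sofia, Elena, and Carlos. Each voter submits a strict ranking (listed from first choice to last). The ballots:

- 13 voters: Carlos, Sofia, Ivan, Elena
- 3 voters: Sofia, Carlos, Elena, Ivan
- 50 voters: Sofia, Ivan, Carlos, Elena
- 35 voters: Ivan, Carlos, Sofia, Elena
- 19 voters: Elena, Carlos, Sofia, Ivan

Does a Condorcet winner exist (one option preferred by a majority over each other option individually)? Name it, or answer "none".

Checking pairwise contests:
Sofia beats Ivan 85–35.
Carlos beats Sofia 67–53.
Ivan beats Elena 98–22.
Ivan beats Carlos 85–35.
Every option loses at least one head-to-head, so there is no Condorcet winner.

none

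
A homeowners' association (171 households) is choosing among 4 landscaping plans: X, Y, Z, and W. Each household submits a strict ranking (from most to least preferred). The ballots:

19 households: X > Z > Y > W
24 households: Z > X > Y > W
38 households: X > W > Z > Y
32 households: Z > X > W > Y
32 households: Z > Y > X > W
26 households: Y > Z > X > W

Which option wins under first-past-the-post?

Z

First-place votes: X 57, Y 26, Z 88, W 0.
Z has the most first-place votes.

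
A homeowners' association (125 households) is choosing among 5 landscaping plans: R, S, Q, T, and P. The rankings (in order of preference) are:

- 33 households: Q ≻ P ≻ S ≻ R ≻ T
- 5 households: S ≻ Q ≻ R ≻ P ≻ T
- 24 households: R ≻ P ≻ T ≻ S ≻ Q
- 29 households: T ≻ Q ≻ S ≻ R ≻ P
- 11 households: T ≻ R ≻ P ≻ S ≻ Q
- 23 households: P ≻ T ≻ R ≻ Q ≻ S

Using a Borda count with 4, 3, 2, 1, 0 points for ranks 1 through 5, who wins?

R: 33·1 + 5·2 + 24·4 + 29·1 + 11·3 + 23·2 = 247
S: 33·2 + 5·4 + 24·1 + 29·2 + 11·1 + 23·0 = 179
Q: 33·4 + 5·3 + 24·0 + 29·3 + 11·0 + 23·1 = 257
T: 33·0 + 5·0 + 24·2 + 29·4 + 11·4 + 23·3 = 277
P: 33·3 + 5·1 + 24·3 + 29·0 + 11·2 + 23·4 = 290
P has the highest Borda score (290).

P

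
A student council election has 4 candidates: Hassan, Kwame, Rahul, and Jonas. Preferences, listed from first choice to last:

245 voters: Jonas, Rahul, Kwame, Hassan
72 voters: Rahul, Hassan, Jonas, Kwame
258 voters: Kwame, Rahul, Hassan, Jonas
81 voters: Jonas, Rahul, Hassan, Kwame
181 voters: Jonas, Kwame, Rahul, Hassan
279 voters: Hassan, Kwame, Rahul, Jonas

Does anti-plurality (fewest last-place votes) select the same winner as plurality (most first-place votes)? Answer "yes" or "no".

no

Anti-plurality — last-place votes: Hassan 426, Kwame 153, Rahul 0, Jonas 537. Winner: Rahul.
Plurality — first-place votes: Hassan 279, Kwame 258, Rahul 72, Jonas 507. Winner: Jonas.
The two methods disagree.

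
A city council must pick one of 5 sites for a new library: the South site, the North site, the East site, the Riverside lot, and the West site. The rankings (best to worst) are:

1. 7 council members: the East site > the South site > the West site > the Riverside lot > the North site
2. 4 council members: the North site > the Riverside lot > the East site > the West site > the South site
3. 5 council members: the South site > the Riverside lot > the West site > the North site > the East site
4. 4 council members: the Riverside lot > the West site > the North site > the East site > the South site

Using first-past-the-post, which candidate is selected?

First-place votes: the South site 5, the North site 4, the East site 7, the Riverside lot 4, the West site 0.
the East site has the most first-place votes.

the East site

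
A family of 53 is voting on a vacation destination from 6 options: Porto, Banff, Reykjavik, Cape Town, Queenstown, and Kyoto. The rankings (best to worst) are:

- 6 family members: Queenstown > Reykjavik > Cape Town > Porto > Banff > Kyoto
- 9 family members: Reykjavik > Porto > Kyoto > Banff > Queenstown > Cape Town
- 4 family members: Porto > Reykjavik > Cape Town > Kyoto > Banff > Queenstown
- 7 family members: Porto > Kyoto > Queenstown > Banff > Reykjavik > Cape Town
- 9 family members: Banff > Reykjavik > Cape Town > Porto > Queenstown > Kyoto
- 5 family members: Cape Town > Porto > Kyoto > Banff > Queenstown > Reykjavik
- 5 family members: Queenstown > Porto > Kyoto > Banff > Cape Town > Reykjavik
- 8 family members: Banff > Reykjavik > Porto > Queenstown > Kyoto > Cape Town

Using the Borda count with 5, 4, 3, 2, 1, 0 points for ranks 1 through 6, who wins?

Porto: 6·2 + 9·4 + 4·5 + 7·5 + 9·2 + 5·4 + 5·4 + 8·3 = 185
Banff: 6·1 + 9·2 + 4·1 + 7·2 + 9·5 + 5·2 + 5·2 + 8·5 = 147
Reykjavik: 6·4 + 9·5 + 4·4 + 7·1 + 9·4 + 5·0 + 5·0 + 8·4 = 160
Cape Town: 6·3 + 9·0 + 4·3 + 7·0 + 9·3 + 5·5 + 5·1 + 8·0 = 87
Queenstown: 6·5 + 9·1 + 4·0 + 7·3 + 9·1 + 5·1 + 5·5 + 8·2 = 115
Kyoto: 6·0 + 9·3 + 4·2 + 7·4 + 9·0 + 5·3 + 5·3 + 8·1 = 101
Porto has the highest Borda score (185).

Porto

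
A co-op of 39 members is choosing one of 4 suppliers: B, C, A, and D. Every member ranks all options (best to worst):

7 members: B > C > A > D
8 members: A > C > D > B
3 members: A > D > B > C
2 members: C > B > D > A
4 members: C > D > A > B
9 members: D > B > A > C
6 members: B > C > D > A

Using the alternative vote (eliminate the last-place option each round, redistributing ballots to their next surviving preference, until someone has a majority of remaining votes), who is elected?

D

Round 1: B 13, C 6, A 11, D 9. Eliminate C.
Round 2: B 15, A 11, D 13. Eliminate A.
Round 3: B 15, D 24. D has a majority.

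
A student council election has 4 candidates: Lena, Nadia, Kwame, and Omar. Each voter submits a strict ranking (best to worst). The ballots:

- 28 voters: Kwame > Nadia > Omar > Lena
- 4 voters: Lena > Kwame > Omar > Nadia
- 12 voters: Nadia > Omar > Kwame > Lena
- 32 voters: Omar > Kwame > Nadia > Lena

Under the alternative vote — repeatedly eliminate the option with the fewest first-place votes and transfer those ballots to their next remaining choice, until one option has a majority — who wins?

Round 1: Lena 4, Nadia 12, Kwame 28, Omar 32. Eliminate Lena.
Round 2: Nadia 12, Kwame 32, Omar 32. Eliminate Nadia.
Round 3: Kwame 32, Omar 44. Omar has a majority.

Omar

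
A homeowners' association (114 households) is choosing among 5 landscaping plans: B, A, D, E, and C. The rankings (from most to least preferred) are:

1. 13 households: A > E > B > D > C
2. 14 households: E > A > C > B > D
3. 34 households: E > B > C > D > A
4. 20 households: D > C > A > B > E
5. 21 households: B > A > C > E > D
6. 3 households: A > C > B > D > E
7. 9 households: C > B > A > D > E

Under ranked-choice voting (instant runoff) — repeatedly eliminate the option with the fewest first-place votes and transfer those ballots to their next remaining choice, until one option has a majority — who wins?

E

Round 1: B 21, A 16, D 20, E 48, C 9. Eliminate C.
Round 2: B 30, A 16, D 20, E 48. Eliminate A.
Round 3: B 33, D 20, E 61. E has a majority.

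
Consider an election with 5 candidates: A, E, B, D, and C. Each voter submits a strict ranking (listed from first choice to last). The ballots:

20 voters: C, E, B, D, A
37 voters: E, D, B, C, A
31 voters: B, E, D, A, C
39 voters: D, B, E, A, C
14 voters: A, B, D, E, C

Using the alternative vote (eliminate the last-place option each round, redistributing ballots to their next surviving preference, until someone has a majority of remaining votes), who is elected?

B

Round 1: A 14, E 37, B 31, D 39, C 20. Eliminate A.
Round 2: E 37, B 45, D 39, C 20. Eliminate C.
Round 3: E 57, B 45, D 39. Eliminate D.
Round 4: E 57, B 84. B has a majority.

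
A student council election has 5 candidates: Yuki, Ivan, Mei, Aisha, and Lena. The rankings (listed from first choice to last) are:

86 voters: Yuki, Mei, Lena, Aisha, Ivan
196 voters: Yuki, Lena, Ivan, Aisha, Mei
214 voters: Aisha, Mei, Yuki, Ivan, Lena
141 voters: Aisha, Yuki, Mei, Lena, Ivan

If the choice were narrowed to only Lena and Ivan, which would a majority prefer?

Lena

Voters preferring Lena to Ivan: 423; preferring Ivan to Lena: 214.
Lena wins the head-to-head.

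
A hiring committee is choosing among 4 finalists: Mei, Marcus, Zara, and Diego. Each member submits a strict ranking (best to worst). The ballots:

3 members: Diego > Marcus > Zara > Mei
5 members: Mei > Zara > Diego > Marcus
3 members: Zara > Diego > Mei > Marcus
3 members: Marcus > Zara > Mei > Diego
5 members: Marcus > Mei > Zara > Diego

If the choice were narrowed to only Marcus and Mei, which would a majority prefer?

Marcus

Voters preferring Marcus to Mei: 11; preferring Mei to Marcus: 8.
Marcus wins the head-to-head.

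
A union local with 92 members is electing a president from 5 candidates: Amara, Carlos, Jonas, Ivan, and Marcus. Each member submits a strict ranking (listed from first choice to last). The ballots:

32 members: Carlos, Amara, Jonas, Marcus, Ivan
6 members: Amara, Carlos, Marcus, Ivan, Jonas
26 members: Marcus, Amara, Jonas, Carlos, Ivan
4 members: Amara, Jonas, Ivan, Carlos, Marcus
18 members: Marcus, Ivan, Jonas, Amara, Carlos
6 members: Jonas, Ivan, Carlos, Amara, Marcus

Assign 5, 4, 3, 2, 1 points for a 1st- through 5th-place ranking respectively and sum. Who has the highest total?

Amara: 32·4 + 6·5 + 26·4 + 4·5 + 18·2 + 6·2 = 330
Carlos: 32·5 + 6·4 + 26·2 + 4·2 + 18·1 + 6·3 = 280
Jonas: 32·3 + 6·1 + 26·3 + 4·4 + 18·3 + 6·5 = 280
Ivan: 32·1 + 6·2 + 26·1 + 4·3 + 18·4 + 6·4 = 178
Marcus: 32·2 + 6·3 + 26·5 + 4·1 + 18·5 + 6·1 = 312
Amara has the highest Borda score (330).

Amara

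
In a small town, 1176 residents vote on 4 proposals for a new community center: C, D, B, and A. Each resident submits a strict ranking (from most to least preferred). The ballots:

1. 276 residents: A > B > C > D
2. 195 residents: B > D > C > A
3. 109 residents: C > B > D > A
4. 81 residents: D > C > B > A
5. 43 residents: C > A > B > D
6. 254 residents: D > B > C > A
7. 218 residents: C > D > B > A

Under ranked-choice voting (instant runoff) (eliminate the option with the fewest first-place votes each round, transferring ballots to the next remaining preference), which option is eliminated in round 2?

Round 1: C 370, D 335, B 195, A 276. Eliminate B.
Round 2: C 370, D 530, A 276. Eliminate A.

A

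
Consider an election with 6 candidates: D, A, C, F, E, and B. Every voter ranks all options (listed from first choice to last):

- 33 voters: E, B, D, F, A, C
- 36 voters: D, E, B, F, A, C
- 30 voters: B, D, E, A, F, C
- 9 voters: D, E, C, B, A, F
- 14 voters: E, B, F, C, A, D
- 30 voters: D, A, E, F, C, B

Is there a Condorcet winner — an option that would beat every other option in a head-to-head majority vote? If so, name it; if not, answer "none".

none

Checking pairwise contests:
B beats D 77–75.
D beats A 138–14.
D beats C 138–14.
D beats F 138–14.
D beats E 105–47.
E beats B 122–30.
Every option loses at least one head-to-head, so there is no Condorcet winner.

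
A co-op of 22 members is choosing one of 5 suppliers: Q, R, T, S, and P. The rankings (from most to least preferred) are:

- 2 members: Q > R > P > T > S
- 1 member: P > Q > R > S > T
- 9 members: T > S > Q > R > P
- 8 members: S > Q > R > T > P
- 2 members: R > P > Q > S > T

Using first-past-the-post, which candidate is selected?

First-place votes: Q 2, R 2, T 9, S 8, P 1.
T has the most first-place votes.

T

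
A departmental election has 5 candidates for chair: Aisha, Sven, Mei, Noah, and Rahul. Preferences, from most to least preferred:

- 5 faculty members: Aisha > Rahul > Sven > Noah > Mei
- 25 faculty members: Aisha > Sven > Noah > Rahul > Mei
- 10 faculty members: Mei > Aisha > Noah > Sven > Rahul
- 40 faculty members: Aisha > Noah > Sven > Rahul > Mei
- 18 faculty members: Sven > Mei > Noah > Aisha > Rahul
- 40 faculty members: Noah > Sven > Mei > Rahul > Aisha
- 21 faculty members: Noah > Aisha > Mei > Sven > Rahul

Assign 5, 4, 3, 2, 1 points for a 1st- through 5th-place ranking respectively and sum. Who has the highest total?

Aisha: 5·5 + 25·5 + 10·4 + 40·5 + 18·2 + 40·1 + 21·4 = 550
Sven: 5·3 + 25·4 + 10·2 + 40·3 + 18·5 + 40·4 + 21·2 = 547
Mei: 5·1 + 25·1 + 10·5 + 40·1 + 18·4 + 40·3 + 21·3 = 375
Noah: 5·2 + 25·3 + 10·3 + 40·4 + 18·3 + 40·5 + 21·5 = 634
Rahul: 5·4 + 25·2 + 10·1 + 40·2 + 18·1 + 40·2 + 21·1 = 279
Noah has the highest Borda score (634).

Noah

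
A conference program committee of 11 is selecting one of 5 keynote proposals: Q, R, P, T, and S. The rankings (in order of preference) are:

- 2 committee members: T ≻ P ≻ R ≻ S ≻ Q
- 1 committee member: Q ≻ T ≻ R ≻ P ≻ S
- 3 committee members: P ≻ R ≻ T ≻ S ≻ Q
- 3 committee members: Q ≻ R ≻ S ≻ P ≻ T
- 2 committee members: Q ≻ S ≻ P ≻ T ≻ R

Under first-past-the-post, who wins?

Q

First-place votes: Q 6, R 0, P 3, T 2, S 0.
Q has the most first-place votes.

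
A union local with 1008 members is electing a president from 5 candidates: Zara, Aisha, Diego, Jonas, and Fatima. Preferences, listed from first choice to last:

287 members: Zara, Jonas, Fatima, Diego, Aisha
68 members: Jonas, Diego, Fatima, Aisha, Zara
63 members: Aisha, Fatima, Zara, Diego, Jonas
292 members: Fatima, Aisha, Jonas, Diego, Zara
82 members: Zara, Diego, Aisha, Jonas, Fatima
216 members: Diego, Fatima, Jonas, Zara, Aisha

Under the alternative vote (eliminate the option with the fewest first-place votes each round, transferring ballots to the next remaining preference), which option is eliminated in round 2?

Round 1: Zara 369, Aisha 63, Diego 216, Jonas 68, Fatima 292. Eliminate Aisha.
Round 2: Zara 369, Diego 216, Jonas 68, Fatima 355. Eliminate Jonas.

Jonas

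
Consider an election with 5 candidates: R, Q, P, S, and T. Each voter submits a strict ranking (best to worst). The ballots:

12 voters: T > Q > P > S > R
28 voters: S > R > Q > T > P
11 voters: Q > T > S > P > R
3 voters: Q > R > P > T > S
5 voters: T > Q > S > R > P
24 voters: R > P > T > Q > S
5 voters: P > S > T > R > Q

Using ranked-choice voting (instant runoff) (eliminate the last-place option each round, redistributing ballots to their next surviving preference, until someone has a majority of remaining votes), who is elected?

T

Round 1: R 24, Q 14, P 5, S 28, T 17. Eliminate P.
Round 2: R 24, Q 14, S 33, T 17. Eliminate Q.
Round 3: R 27, S 33, T 28. Eliminate R.
Round 4: S 33, T 55. T has a majority.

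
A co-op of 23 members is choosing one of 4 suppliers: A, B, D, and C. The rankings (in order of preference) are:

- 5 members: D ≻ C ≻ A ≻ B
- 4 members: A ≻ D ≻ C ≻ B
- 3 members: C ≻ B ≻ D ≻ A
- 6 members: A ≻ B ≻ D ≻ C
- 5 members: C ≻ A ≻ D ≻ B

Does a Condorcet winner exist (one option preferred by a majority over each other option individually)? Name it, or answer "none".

Checking pairwise contests:
C beats A 13–10.
A beats B 20–3.
A beats D 15–8.
D beats C 15–8.
Every option loses at least one head-to-head, so there is no Condorcet winner.

none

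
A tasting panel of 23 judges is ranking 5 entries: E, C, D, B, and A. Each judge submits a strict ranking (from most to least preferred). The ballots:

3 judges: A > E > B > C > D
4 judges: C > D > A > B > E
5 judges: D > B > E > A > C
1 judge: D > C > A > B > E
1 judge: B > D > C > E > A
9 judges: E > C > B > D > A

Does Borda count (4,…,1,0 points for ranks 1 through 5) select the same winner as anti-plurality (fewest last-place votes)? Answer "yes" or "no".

no

Borda — scores: E 56, C 51, D 48, B 48, A 27. Winner: E.
Anti-plurality — last-place votes: E 5, C 5, D 3, B 0, A 10. Winner: B.
The two methods disagree.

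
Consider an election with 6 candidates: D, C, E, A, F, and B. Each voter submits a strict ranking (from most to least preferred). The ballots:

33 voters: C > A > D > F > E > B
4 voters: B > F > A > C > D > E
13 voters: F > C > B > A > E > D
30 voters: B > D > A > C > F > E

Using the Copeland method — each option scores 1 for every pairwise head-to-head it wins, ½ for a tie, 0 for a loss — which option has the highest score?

C

D: beats E and F; loses to C, A, and B → score 2.
C: beats D, E, A, F, and B → score 5.
E: loses to D, C, A, F, and B → score 0.
A: beats D, E, and F; loses to C and B → score 3.
F: beats E and B; loses to D, C, and A → score 2.
B: beats D, E, and A; loses to C and F → score 3.
C has the best pairwise record.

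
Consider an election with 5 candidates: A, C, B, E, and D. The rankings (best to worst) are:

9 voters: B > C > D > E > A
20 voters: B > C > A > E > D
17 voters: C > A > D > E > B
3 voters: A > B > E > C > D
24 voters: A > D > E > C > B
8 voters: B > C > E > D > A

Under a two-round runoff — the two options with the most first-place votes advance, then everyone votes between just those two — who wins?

A

Round 1 first-place votes: A 27, C 17, B 37, E 0, D 0.
B and A advance.
Runoff: B is preferred to A by 37 voters; A by 44.
A wins the runoff.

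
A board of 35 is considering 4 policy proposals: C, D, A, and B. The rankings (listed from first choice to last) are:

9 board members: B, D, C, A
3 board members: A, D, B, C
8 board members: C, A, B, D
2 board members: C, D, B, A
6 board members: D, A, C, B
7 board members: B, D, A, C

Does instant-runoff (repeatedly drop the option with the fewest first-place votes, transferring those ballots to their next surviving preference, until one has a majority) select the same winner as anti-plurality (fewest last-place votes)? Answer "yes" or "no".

Instant-runoff — R1 C 10, D 6, A 3, B 16 (A out); R2 C 10, D 9, B 16 (D out); R3 C 16, B 19 (B winner). Winner: B.
Anti-plurality — last-place votes: C 10, D 8, A 11, B 6. Winner: B.
The two methods agree.

yes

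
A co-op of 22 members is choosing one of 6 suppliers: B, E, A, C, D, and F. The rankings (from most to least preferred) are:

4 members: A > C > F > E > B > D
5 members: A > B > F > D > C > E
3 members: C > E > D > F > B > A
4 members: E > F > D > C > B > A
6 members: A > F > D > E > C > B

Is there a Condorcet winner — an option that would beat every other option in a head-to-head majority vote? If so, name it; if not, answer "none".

A vs B: 15–7 for A.
A vs E: 15–7 for A.
A vs C: 15–7 for A.
A vs D: 15–7 for A.
A vs F: 15–7 for A.
A beats every other option head-to-head.

A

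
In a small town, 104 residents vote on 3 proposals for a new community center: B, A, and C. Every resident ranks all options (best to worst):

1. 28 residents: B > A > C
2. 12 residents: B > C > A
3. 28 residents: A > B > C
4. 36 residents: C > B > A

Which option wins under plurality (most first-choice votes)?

B

First-place votes: B 40, A 28, C 36.
B has the most first-place votes.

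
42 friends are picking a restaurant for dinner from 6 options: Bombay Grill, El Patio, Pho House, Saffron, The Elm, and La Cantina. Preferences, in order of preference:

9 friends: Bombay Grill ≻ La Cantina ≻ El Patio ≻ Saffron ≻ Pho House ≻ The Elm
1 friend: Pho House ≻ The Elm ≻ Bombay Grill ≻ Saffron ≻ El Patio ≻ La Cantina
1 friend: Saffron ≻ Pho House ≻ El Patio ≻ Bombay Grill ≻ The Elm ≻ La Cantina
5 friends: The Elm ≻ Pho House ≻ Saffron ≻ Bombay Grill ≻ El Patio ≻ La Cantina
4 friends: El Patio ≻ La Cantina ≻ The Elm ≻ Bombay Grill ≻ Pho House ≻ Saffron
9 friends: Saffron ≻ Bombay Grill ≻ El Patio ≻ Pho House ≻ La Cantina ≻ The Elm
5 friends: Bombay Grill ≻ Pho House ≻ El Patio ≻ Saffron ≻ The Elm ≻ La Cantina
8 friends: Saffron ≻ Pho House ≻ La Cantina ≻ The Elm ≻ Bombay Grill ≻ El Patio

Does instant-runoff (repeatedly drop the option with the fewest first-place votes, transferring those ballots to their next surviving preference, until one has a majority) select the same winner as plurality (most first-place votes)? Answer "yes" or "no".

yes

Instant-runoff — R1 Bombay Grill 14, El Patio 4, Pho House 1, Saffron 18, The Elm 5, La Cantina 0 (La Cantina out); R2 Bombay Grill 14, El Patio 4, Pho House 1, Saffron 18, The Elm 5 (Pho House out); R3 Bombay Grill 14, El Patio 4, Saffron 18, The Elm 6 (El Patio out); R4 Bombay Grill 14, Saffron 18, The Elm 10 (The Elm out); R5 Bombay Grill 19, Saffron 23 (Saffron winner). Winner: Saffron.
Plurality — first-place votes: Bombay Grill 14, El Patio 4, Pho House 1, Saffron 18, The Elm 5, La Cantina 0. Winner: Saffron.
The two methods agree.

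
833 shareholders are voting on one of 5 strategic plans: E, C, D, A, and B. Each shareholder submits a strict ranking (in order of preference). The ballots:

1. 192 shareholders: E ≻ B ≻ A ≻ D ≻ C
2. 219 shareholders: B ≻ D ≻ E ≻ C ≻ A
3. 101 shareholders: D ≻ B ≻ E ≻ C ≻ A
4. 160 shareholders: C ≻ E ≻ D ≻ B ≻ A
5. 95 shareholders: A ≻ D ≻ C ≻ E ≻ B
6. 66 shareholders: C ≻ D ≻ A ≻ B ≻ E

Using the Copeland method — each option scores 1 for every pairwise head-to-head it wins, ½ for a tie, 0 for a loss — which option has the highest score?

D

E: beats C, A, and B; loses to D → score 3.
C: beats A; loses to E, D, and B → score 1.
D: beats E, C, A, and B → score 4.
A: loses to E, C, D, and B → score 0.
B: beats C and A; loses to E and D → score 2.
D has the best pairwise record.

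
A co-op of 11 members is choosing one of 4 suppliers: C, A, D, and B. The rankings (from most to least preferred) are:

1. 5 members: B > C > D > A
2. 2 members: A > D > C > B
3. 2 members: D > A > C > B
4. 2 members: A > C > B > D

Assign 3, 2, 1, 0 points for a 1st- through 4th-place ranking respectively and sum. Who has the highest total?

C

C: 5·2 + 2·1 + 2·1 + 2·2 = 18
A: 5·0 + 2·3 + 2·2 + 2·3 = 16
D: 5·1 + 2·2 + 2·3 + 2·0 = 15
B: 5·3 + 2·0 + 2·0 + 2·1 = 17
C has the highest Borda score (18).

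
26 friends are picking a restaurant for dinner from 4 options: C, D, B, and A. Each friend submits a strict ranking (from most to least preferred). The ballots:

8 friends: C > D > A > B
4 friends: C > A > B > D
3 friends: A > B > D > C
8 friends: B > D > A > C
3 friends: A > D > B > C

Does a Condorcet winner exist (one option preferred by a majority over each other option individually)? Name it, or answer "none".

Checking pairwise contests:
D beats C 14–12.
B beats D 15–11.
A beats B 18–8.
D beats A 16–10.
Every option loses at least one head-to-head, so there is no Condorcet winner.

none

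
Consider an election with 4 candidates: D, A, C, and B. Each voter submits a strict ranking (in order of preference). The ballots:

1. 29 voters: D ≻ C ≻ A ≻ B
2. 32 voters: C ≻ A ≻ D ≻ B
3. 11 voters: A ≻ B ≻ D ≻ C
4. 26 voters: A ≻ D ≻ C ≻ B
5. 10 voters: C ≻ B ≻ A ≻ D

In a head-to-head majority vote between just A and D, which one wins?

Voters preferring A to D: 79; preferring D to A: 29.
A wins the head-to-head.

A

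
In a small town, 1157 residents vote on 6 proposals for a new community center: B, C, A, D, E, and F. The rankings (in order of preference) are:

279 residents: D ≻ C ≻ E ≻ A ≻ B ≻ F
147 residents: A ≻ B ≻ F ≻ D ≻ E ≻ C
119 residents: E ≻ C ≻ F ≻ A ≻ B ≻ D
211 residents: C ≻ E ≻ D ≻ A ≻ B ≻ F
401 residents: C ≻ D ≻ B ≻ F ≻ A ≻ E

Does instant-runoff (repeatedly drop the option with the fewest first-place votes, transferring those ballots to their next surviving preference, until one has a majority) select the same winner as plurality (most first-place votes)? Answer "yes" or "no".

yes

Instant-runoff — R1 B 0, C 612, A 147, D 279, E 119, F 0 (C winner). Winner: C.
Plurality — first-place votes: B 0, C 612, A 147, D 279, E 119, F 0. Winner: C.
The two methods agree.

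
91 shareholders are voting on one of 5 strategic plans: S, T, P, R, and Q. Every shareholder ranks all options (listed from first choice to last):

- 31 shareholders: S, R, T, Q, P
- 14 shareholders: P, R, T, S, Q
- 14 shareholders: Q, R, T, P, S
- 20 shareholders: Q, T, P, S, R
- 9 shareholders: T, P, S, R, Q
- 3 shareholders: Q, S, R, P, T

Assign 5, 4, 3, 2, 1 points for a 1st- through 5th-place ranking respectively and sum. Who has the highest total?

T

S: 31·5 + 14·2 + 14·1 + 20·2 + 9·3 + 3·4 = 276
T: 31·3 + 14·3 + 14·3 + 20·4 + 9·5 + 3·1 = 305
P: 31·1 + 14·5 + 14·2 + 20·3 + 9·4 + 3·2 = 231
R: 31·4 + 14·4 + 14·4 + 20·1 + 9·2 + 3·3 = 283
Q: 31·2 + 14·1 + 14·5 + 20·5 + 9·1 + 3·5 = 270
T has the highest Borda score (305).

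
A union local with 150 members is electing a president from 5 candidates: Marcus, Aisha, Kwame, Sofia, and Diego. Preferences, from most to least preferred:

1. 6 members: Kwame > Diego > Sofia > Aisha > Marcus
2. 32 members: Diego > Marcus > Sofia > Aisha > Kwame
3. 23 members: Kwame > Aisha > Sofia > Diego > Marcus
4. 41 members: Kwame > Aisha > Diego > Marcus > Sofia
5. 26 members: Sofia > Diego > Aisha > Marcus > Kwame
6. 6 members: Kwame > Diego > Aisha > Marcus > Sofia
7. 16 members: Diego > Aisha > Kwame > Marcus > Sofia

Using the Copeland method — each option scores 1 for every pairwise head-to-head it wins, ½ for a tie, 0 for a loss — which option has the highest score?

Marcus: beats Sofia; loses to Aisha, Kwame, and Diego → score 1.
Aisha: beats Marcus and Sofia; loses to Kwame and Diego → score 2.
Kwame: beats Marcus, Aisha, Sofia, and Diego → score 4.
Sofia: loses to Marcus, Aisha, Kwame, and Diego → score 0.
Diego: beats Marcus, Aisha, and Sofia; loses to Kwame → score 3.
Kwame has the best pairwise record.

Kwame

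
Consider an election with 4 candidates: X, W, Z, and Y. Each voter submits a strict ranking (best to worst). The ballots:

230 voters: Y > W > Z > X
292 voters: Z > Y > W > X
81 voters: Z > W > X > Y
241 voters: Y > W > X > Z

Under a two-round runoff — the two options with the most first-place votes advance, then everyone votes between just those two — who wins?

Round 1 first-place votes: X 0, W 0, Z 373, Y 471.
Y and Z advance.
Runoff: Y is preferred to Z by 471 voters; Z by 373.
Y wins the runoff.

Y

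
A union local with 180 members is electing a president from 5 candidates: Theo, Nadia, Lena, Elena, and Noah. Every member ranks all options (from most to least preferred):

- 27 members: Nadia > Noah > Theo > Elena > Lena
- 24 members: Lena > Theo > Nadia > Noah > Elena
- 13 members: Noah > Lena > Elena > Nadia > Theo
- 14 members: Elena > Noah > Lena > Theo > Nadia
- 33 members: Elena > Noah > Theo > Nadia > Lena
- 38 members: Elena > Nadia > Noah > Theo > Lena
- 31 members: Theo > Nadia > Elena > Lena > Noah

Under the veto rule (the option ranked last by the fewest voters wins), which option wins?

Theo

Last-place votes: Theo 13, Nadia 14, Lena 98, Elena 24, Noah 31.
Theo is ranked last by the fewest voters, so Theo wins.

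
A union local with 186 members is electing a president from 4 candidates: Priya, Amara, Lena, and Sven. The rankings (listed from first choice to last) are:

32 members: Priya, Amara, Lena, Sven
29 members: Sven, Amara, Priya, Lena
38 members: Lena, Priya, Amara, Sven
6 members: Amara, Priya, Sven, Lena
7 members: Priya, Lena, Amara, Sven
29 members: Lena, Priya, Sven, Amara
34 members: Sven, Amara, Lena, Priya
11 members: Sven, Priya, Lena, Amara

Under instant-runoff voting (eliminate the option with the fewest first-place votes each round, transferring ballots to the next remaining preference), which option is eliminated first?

Round 1: Priya 39, Amara 6, Lena 67, Sven 74. Eliminate Amara.

Amara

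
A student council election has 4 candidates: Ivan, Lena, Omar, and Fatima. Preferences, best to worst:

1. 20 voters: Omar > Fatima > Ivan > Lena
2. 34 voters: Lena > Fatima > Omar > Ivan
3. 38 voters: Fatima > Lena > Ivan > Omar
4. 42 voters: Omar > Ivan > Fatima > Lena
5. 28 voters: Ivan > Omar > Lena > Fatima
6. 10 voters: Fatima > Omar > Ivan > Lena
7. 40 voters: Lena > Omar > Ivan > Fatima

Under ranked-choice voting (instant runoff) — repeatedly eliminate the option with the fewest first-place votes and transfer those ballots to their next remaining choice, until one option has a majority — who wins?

Round 1: Ivan 28, Lena 74, Omar 62, Fatima 48. Eliminate Ivan.
Round 2: Lena 74, Omar 90, Fatima 48. Eliminate Fatima.
Round 3: Lena 112, Omar 100. Lena has a majority.

Lena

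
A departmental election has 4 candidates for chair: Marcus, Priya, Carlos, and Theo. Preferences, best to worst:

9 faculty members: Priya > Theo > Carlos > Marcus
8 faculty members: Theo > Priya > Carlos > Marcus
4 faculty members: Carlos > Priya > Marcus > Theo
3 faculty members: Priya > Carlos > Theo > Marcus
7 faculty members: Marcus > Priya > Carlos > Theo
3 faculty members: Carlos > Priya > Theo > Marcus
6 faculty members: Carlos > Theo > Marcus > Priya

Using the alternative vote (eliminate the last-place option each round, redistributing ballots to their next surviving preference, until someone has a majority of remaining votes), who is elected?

Priya

Round 1: Marcus 7, Priya 12, Carlos 13, Theo 8. Eliminate Marcus.
Round 2: Priya 19, Carlos 13, Theo 8. Eliminate Theo.
Round 3: Priya 27, Carlos 13. Priya has a majority.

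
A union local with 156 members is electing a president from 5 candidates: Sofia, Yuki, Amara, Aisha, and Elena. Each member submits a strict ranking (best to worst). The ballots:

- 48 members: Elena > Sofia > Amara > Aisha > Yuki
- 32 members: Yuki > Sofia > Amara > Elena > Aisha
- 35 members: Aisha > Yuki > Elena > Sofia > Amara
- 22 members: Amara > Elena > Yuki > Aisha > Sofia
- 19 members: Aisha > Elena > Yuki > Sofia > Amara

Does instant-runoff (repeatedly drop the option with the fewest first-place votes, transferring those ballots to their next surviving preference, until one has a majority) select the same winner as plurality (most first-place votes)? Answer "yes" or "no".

Instant-runoff — R1 Sofia 0, Yuki 32, Amara 22, Aisha 54, Elena 48 (Sofia out); R2 Yuki 32, Amara 22, Aisha 54, Elena 48 (Amara out); R3 Yuki 32, Aisha 54, Elena 70 (Yuki out); R4 Aisha 54, Elena 102 (Elena winner). Winner: Elena.
Plurality — first-place votes: Sofia 0, Yuki 32, Amara 22, Aisha 54, Elena 48. Winner: Aisha.
The two methods disagree.

no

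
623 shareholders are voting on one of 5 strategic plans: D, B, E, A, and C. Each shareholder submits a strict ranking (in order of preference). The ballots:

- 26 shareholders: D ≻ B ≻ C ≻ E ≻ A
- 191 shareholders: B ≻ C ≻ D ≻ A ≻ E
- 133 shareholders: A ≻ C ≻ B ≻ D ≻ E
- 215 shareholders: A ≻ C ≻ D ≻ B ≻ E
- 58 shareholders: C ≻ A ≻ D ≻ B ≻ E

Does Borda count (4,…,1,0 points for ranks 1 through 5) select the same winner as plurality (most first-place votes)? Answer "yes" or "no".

Borda — scores: D 1165, B 1381, E 26, A 1757, C 1901. Winner: C.
Plurality — first-place votes: D 26, B 191, E 0, A 348, C 58. Winner: A.
The two methods disagree.

no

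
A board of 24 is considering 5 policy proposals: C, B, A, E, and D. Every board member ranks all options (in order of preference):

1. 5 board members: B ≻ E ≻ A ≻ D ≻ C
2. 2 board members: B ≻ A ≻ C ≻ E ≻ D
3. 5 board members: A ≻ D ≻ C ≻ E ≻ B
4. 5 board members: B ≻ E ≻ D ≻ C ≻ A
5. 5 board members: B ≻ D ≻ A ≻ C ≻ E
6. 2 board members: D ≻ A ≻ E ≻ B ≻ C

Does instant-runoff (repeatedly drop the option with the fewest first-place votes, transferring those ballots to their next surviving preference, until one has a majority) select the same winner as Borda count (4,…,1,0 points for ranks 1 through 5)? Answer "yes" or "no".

Instant-runoff — R1 C 0, B 17, A 5, E 0, D 2 (B winner). Winner: B.
Borda — scores: C 24, B 70, A 52, E 41, D 53. Winner: B.
The two methods agree.

yes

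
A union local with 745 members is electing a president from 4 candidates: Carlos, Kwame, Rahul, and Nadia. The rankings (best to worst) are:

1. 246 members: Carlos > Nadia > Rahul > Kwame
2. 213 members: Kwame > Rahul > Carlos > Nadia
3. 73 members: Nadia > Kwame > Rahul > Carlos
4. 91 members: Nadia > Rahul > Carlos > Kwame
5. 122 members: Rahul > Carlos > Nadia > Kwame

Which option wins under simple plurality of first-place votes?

First-place votes: Carlos 246, Kwame 213, Rahul 122, Nadia 164.
Carlos has the most first-place votes.

Carlos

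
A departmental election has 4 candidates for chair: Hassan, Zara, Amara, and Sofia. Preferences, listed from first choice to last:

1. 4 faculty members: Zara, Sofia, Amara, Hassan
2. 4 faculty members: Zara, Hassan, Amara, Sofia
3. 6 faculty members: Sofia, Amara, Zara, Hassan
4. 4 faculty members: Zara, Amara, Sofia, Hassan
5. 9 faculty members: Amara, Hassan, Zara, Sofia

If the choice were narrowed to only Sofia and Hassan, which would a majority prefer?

Voters preferring Sofia to Hassan: 14; preferring Hassan to Sofia: 13.
Sofia wins the head-to-head.

Sofia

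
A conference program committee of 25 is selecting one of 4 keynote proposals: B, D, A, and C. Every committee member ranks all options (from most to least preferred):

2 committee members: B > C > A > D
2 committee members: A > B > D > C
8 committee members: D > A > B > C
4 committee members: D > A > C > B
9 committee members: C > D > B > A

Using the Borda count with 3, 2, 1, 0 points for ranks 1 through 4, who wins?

D

B: 2·3 + 2·2 + 8·1 + 4·0 + 9·1 = 27
D: 2·0 + 2·1 + 8·3 + 4·3 + 9·2 = 56
A: 2·1 + 2·3 + 8·2 + 4·2 + 9·0 = 32
C: 2·2 + 2·0 + 8·0 + 4·1 + 9·3 = 35
D has the highest Borda score (56).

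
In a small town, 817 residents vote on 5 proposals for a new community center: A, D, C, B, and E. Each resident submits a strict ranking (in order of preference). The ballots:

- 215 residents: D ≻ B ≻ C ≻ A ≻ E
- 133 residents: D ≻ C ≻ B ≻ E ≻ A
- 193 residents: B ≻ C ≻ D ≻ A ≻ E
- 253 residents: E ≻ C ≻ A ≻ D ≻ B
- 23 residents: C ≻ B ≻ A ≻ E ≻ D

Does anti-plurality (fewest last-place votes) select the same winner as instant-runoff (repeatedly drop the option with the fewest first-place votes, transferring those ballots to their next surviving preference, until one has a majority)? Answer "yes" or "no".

Anti-plurality — last-place votes: A 133, D 23, C 0, B 253, E 408. Winner: C.
Instant-runoff — R1 A 0, D 348, C 23, B 193, E 253 (A out); R2 D 348, C 23, B 193, E 253 (C out); R3 D 348, B 216, E 253 (B out); R4 D 541, E 276 (D winner). Winner: D.
The two methods disagree.

no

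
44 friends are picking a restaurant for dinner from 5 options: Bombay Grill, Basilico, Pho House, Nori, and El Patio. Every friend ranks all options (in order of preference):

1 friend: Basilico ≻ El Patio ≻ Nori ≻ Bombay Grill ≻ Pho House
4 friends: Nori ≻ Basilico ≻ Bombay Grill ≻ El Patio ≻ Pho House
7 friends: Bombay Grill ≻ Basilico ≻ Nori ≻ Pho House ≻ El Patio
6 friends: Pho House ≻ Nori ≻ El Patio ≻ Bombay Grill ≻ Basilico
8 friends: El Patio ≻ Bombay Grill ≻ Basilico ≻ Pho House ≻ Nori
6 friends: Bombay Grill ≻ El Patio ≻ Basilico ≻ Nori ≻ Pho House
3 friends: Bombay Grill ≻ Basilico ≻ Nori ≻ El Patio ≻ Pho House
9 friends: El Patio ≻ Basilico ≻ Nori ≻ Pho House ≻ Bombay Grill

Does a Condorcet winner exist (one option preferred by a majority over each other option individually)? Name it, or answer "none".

El Patio

El Patio vs Bombay Grill: 24–20 for El Patio.
El Patio vs Basilico: 29–15 for El Patio.
El Patio vs Pho House: 31–13 for El Patio.
El Patio vs Nori: 24–20 for El Patio.
El Patio beats every other option head-to-head.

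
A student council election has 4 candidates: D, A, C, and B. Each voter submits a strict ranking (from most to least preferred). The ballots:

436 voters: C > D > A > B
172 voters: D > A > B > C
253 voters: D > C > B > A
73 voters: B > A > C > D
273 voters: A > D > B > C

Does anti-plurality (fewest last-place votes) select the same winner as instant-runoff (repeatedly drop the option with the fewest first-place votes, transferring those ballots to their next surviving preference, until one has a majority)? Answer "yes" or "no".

yes

Anti-plurality — last-place votes: D 73, A 253, C 445, B 436. Winner: D.
Instant-runoff — R1 D 425, A 273, C 436, B 73 (B out); R2 D 425, A 346, C 436 (A out); R3 D 698, C 509 (D winner). Winner: D.
The two methods agree.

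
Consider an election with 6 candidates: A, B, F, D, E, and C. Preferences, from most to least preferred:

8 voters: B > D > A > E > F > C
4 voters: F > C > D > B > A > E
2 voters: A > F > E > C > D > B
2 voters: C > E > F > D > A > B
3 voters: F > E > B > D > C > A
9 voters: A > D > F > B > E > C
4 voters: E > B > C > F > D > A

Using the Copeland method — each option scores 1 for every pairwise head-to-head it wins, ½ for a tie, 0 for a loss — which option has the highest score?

A: beats F, E, and C; loses to B and D → score 3.
B: beats A, E, and C; loses to F and D → score 3.
F: beats B, E, and C; loses to A and D → score 3.
D: beats A, B, F, E, and C → score 5.
E: beats C; loses to A, B, F, and D → score 1.
C: loses to A, B, F, D, and E → score 0.
D has the best pairwise record.

D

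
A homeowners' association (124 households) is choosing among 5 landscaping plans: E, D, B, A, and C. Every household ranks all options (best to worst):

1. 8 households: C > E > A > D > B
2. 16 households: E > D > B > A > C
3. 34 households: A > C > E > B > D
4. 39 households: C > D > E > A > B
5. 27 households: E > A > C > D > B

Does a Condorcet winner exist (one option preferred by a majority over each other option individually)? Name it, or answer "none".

Checking pairwise contests:
C beats E 81–43.
E beats D 85–39.
E beats B 124–0.
E beats A 90–34.
A beats C 77–47.
Every option loses at least one head-to-head, so there is no Condorcet winner.

none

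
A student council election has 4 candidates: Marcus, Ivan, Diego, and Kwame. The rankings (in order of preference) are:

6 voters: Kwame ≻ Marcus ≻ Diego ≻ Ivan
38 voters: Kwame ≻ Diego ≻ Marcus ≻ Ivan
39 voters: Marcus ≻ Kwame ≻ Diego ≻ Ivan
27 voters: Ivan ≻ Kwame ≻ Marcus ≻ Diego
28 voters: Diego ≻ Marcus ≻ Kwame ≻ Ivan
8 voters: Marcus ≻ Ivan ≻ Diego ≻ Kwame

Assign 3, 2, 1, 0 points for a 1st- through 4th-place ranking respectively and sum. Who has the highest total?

Kwame

Marcus: 6·2 + 38·1 + 39·3 + 27·1 + 28·2 + 8·3 = 274
Ivan: 6·0 + 38·0 + 39·0 + 27·3 + 28·0 + 8·2 = 97
Diego: 6·1 + 38·2 + 39·1 + 27·0 + 28·3 + 8·1 = 213
Kwame: 6·3 + 38·3 + 39·2 + 27·2 + 28·1 + 8·0 = 292
Kwame has the highest Borda score (292).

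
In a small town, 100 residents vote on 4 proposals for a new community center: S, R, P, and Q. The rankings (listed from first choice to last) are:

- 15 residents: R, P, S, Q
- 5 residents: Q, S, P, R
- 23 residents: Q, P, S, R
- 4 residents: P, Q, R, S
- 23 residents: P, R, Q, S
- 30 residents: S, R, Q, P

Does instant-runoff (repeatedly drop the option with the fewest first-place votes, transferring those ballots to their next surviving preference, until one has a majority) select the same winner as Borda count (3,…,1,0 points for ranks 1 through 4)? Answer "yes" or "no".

yes

Instant-runoff — R1 S 30, R 15, P 27, Q 28 (R out); R2 S 30, P 42, Q 28 (Q out); R3 S 35, P 65 (P winner). Winner: P.
Borda — scores: S 138, R 155, P 162, Q 145. Winner: P.
The two methods agree.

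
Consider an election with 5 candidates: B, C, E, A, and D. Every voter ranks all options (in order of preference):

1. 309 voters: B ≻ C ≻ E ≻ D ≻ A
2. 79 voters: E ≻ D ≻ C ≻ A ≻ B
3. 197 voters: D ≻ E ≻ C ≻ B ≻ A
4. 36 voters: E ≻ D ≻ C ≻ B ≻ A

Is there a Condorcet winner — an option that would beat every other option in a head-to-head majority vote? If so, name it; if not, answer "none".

E

E vs B: 312–309 for E.
E vs C: 312–309 for E.
E vs A: 621–0 for E.
E vs D: 424–197 for E.
E beats every other option head-to-head.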